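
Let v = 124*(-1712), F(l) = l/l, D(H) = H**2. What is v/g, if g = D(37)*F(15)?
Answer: -212288/1369 ≈ -155.07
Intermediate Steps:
F(l) = 1
v = -212288
g = 1369 (g = 37**2*1 = 1369*1 = 1369)
v/g = -212288/1369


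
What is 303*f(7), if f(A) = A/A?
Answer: 303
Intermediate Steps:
f(A) = 1
303*f(7) = 303*1 = 303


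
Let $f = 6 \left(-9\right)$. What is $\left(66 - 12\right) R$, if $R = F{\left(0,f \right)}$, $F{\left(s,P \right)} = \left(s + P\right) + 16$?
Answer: $-2052$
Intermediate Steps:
$f = -54$
$F{\left(s,P \right)} = 16 + P + s$ ($F{\left(s,P \right)} = \left(P + s\right) + 16 = 16 + P + s$)
$R = -38$ ($R = 16 - 54 + 0 = -38$)
$\left(66 - 12\right) R = \left(66 - 12\right) \left(-38\right) = 54 \left(-38\right) = -2052$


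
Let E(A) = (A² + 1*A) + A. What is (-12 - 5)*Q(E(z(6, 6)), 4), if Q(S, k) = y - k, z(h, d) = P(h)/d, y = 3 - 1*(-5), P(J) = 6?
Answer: -68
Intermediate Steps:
y = 8 (y = 3 + 5 = 8)
z(h, d) = 6/d
E(A) = A² + 2*A (E(A) = (A² + A) + A = (A + A²) + A = A² + 2*A)
Q(S, k) = 8 - k
(-12 - 5)*Q(E(z(6, 6)), 4) = (-12 - 5)*(8 - 1*4) = -17*(8 - 4) = -17*4 = -68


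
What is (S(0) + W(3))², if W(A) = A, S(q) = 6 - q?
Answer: 81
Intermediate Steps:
(S(0) + W(3))² = ((6 - 1*0) + 3)² = ((6 + 0) + 3)² = (6 + 3)² = 9² = 81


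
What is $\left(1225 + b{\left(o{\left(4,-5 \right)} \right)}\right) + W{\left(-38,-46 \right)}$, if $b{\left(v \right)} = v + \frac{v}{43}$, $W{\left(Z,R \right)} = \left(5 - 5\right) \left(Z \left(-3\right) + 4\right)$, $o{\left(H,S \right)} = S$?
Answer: $\frac{52455}{43} \approx 1219.9$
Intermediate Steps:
$W{\left(Z,R \right)} = 0$ ($W{\left(Z,R \right)} = 0 \left(- 3 Z + 4\right) = 0 \left(4 - 3 Z\right) = 0$)
$b{\left(v \right)} = \frac{44 v}{43}$ ($b{\left(v \right)} = v + v \frac{1}{43} = v + \frac{v}{43} = \frac{44 v}{43}$)
$\left(1225 + b{\left(o{\left(4,-5 \right)} \right)}\right) + W{\left(-38,-46 \right)} = \left(1225 + \frac{44}{43} \left(-5\right)\right) + 0 = \left(1225 - \frac{220}{43}\right) + 0 = \frac{52455}{43} + 0 = \frac{52455}{43}$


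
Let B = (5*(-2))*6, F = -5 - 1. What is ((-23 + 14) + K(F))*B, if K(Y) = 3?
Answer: 360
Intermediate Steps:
F = -6
B = -60 (B = -10*6 = -60)
((-23 + 14) + K(F))*B = ((-23 + 14) + 3)*(-60) = (-9 + 3)*(-60) = -6*(-60) = 360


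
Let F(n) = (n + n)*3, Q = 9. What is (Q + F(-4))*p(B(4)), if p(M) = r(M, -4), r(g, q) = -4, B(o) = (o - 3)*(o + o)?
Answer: 60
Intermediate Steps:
B(o) = 2*o*(-3 + o) (B(o) = (-3 + o)*(2*o) = 2*o*(-3 + o))
F(n) = 6*n (F(n) = (2*n)*3 = 6*n)
p(M) = -4
(Q + F(-4))*p(B(4)) = (9 + 6*(-4))*(-4) = (9 - 24)*(-4) = -15*(-4) = 60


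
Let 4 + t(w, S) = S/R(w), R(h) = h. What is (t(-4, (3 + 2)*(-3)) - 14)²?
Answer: 3249/16 ≈ 203.06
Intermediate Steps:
t(w, S) = -4 + S/w
(t(-4, (3 + 2)*(-3)) - 14)² = ((-4 + ((3 + 2)*(-3))/(-4)) - 14)² = ((-4 + (5*(-3))*(-¼)) - 14)² = ((-4 - 15*(-¼)) - 14)² = ((-4 + 15/4) - 14)² = (-¼ - 14)² = (-57/4)² = 3249/16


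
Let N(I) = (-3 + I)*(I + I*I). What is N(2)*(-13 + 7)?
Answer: 36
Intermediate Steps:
N(I) = (-3 + I)*(I + I**2)
N(2)*(-13 + 7) = (2*(-3 + 2**2 - 2*2))*(-13 + 7) = (2*(-3 + 4 - 4))*(-6) = (2*(-3))*(-6) = -6*(-6) = 36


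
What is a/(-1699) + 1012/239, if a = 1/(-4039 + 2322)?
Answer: 2952189435/697206737 ≈ 4.2343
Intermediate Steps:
a = -1/1717 (a = 1/(-1717) = -1/1717 ≈ -0.00058241)
a/(-1699) + 1012/239 = -1/1717/(-1699) + 1012/239 = -1/1717*(-1/1699) + 1012*(1/239) = 1/2917183 + 1012/239 = 2952189435/697206737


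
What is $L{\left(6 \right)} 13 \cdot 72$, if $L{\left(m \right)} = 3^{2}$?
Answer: $8424$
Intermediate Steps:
$L{\left(m \right)} = 9$
$L{\left(6 \right)} 13 \cdot 72 = 9 \cdot 13 \cdot 72 = 117 \cdot 72 = 8424$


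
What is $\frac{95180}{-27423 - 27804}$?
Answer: $- \frac{95180}{55227} \approx -1.7234$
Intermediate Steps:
$\frac{95180}{-27423 - 27804} = \frac{95180}{-55227} = 95180 \left(- \frac{1}{55227}\right) = - \frac{95180}{55227}$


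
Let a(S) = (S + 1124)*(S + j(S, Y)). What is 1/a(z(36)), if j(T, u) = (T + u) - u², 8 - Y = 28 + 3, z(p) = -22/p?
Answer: -162/100680359 ≈ -1.6091e-6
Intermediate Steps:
Y = -23 (Y = 8 - (28 + 3) = 8 - 1*31 = 8 - 31 = -23)
j(T, u) = T + u - u²
a(S) = (-552 + 2*S)*(1124 + S) (a(S) = (S + 1124)*(S + (S - 23 - 1*(-23)²)) = (1124 + S)*(S + (S - 23 - 1*529)) = (1124 + S)*(S + (S - 23 - 529)) = (1124 + S)*(S + (-552 + S)) = (1124 + S)*(-552 + 2*S) = (-552 + 2*S)*(1124 + S))
1/a(z(36)) = 1/(-620448 + 2*(-22/36)² + 1696*(-22/36)) = 1/(-620448 + 2*(-22*1/36)² + 1696*(-22*1/36)) = 1/(-620448 + 2*(-11/18)² + 1696*(-11/18)) = 1/(-620448 + 2*(121/324) - 9328/9) = 1/(-620448 + 121/162 - 9328/9) = 1/(-100680359/162) = -162/100680359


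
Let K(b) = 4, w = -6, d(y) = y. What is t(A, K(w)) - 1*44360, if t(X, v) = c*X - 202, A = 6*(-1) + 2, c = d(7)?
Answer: -44590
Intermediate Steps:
c = 7
A = -4 (A = -6 + 2 = -4)
t(X, v) = -202 + 7*X (t(X, v) = 7*X - 202 = -202 + 7*X)
t(A, K(w)) - 1*44360 = (-202 + 7*(-4)) - 1*44360 = (-202 - 28) - 44360 = -230 - 44360 = -44590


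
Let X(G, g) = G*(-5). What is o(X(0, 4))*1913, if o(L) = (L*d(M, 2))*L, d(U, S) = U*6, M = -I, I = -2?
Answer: 0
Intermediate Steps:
M = 2 (M = -1*(-2) = 2)
X(G, g) = -5*G
d(U, S) = 6*U
o(L) = 12*L² (o(L) = (L*(6*2))*L = (L*12)*L = (12*L)*L = 12*L²)
o(X(0, 4))*1913 = (12*(-5*0)²)*1913 = (12*0²)*1913 = (12*0)*1913 = 0*1913 = 0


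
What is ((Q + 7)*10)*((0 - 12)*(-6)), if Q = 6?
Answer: 9360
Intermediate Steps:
((Q + 7)*10)*((0 - 12)*(-6)) = ((6 + 7)*10)*((0 - 12)*(-6)) = (13*10)*(-12*(-6)) = 130*72 = 9360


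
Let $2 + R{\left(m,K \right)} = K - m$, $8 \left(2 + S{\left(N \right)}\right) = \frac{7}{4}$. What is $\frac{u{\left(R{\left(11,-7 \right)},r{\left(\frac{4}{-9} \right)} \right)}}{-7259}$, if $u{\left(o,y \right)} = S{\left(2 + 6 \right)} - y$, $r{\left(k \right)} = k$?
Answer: $\frac{55}{298656} \approx 0.00018416$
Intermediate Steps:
$S{\left(N \right)} = - \frac{57}{32}$ ($S{\left(N \right)} = -2 + \frac{7 \cdot \frac{1}{4}}{8} = -2 + \frac{1}{8} \cdot \frac{7}{4} = -2 + \frac{7}{32} = - \frac{57}{32}$)
$R{\left(m,K \right)} = -2 + K - m$ ($R{\left(m,K \right)} = -2 + \left(K - m\right) = -2 + K - m$)
$u{\left(o,y \right)} = - \frac{57}{32} - y$
$\frac{u{\left(R{\left(11,-7 \right)},r{\left(\frac{4}{-9} \right)} \right)}}{-7259} = \frac{- \frac{57}{32} - \frac{4}{-9}}{-7259} = \left(- \frac{57}{32} - 4 \left(- \frac{1}{9}\right)\right) \left(- \frac{1}{7259}\right) = \left(- \frac{57}{32} - - \frac{4}{9}\right) \left(- \frac{1}{7259}\right) = \left(- \frac{57}{32} + \frac{4}{9}\right) \left(- \frac{1}{7259}\right) = \left(- \frac{385}{288}\right) \left(- \frac{1}{7259}\right) = \frac{55}{298656}$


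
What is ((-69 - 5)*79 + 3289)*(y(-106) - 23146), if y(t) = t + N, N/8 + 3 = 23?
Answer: 59046244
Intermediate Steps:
N = 160 (N = -24 + 8*23 = -24 + 184 = 160)
y(t) = 160 + t (y(t) = t + 160 = 160 + t)
((-69 - 5)*79 + 3289)*(y(-106) - 23146) = ((-69 - 5)*79 + 3289)*((160 - 106) - 23146) = (-74*79 + 3289)*(54 - 23146) = (-5846 + 3289)*(-23092) = -2557*(-23092) = 59046244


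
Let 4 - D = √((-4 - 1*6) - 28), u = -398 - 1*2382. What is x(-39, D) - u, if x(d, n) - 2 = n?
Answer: 2786 - I*√38 ≈ 2786.0 - 6.1644*I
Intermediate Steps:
u = -2780 (u = -398 - 2382 = -2780)
D = 4 - I*√38 (D = 4 - √((-4 - 1*6) - 28) = 4 - √((-4 - 6) - 28) = 4 - √(-10 - 28) = 4 - √(-38) = 4 - I*√38 ≈ 4.0 - 6.1644*I)
x(d, n) = 2 + n
x(-39, D) - u = (2 + (4 - I*√38)) - 1*(-2780) = (6 - I*√38) + 2780 = 2786 - I*√38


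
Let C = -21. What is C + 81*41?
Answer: 3300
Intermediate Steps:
C + 81*41 = -21 + 81*41 = -21 + 3321 = 3300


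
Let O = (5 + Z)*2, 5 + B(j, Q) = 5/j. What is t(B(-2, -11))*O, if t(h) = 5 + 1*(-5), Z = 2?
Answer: 0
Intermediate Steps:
B(j, Q) = -5 + 5/j
O = 14 (O = (5 + 2)*2 = 7*2 = 14)
t(h) = 0 (t(h) = 5 - 5 = 0)
t(B(-2, -11))*O = 0*14 = 0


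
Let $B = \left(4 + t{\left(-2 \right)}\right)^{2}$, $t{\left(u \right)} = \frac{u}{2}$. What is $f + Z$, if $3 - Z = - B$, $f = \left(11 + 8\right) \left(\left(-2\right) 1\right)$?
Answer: $-26$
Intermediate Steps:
$t{\left(u \right)} = \frac{u}{2}$ ($t{\left(u \right)} = u \frac{1}{2} = \frac{u}{2}$)
$B = 9$ ($B = \left(4 + \frac{1}{2} \left(-2\right)\right)^{2} = \left(4 - 1\right)^{2} = 3^{2} = 9$)
$f = -38$ ($f = 19 \left(-2\right) = -38$)
$Z = 12$ ($Z = 3 - \left(-1\right) 9 = 3 - -9 = 3 + 9 = 12$)
$f + Z = -38 + 12 = -26$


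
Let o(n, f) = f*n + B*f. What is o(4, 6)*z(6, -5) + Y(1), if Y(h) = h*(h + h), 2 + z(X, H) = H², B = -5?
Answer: -136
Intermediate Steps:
z(X, H) = -2 + H²
o(n, f) = -5*f + f*n (o(n, f) = f*n - 5*f = -5*f + f*n)
Y(h) = 2*h² (Y(h) = h*(2*h) = 2*h²)
o(4, 6)*z(6, -5) + Y(1) = (6*(-5 + 4))*(-2 + (-5)²) + 2*1² = (6*(-1))*(-2 + 25) + 2*1 = -6*23 + 2 = -138 + 2 = -136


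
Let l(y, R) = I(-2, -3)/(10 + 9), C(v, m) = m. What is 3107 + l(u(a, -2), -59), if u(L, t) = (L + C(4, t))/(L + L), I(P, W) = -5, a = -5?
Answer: 59028/19 ≈ 3106.7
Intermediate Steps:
u(L, t) = (L + t)/(2*L) (u(L, t) = (L + t)/(L + L) = (L + t)/((2*L)) = (L + t)*(1/(2*L)) = (L + t)/(2*L))
l(y, R) = -5/19 (l(y, R) = -5/(10 + 9) = -5/19)
3107 + l(u(a, -2), -59) = 3107 - 5/19 = 59028/19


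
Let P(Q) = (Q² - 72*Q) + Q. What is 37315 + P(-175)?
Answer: 80365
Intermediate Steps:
P(Q) = Q² - 71*Q
37315 + P(-175) = 37315 - 175*(-71 - 175) = 37315 - 175*(-246) = 37315 + 43050 = 80365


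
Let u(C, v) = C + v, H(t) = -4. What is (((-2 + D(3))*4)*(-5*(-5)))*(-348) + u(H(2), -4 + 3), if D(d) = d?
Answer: -34805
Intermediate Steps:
(((-2 + D(3))*4)*(-5*(-5)))*(-348) + u(H(2), -4 + 3) = (((-2 + 3)*4)*(-5*(-5)))*(-348) + (-4 + (-4 + 3)) = ((1*4)*25)*(-348) + (-4 - 1) = (4*25)*(-348) - 5 = 100*(-348) - 5 = -34800 - 5 = -34805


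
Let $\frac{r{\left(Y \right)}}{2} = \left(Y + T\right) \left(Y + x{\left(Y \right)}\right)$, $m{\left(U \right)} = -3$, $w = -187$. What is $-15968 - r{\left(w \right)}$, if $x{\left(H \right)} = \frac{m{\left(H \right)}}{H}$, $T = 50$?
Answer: $- \frac{12566700}{187} \approx -67202.0$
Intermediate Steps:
$x{\left(H \right)} = - \frac{3}{H}$
$r{\left(Y \right)} = 2 \left(50 + Y\right) \left(Y - \frac{3}{Y}\right)$ ($r{\left(Y \right)} = 2 \left(Y + 50\right) \left(Y - \frac{3}{Y}\right) = 2 \left(50 + Y\right) \left(Y - \frac{3}{Y}\right)$)
$-15968 - r{\left(w \right)} = -15968 - \left(-6 - \frac{300}{-187} + 2 \left(-187\right)^{2} + 100 \left(-187\right)\right) = -15968 - \left(-6 - - \frac{300}{187} + 2 \cdot 34969 - 18700\right) = -15968 - \left(-6 + \frac{300}{187} + 69938 - 18700\right) = -15968 - \frac{9580684}{187} = - \frac{12566700}{187}$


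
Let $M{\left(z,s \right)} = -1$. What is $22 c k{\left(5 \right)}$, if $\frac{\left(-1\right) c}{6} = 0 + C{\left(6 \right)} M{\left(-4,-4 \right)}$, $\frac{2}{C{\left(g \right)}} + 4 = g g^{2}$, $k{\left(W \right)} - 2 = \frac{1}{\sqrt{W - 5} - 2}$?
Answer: $\frac{99}{53} \approx 1.8679$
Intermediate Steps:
$k{\left(W \right)} = 2 + \frac{1}{-2 + \sqrt{-5 + W}}$ ($k{\left(W \right)} = 2 + \frac{1}{\sqrt{W - 5} - 2} = 2 + \frac{1}{\sqrt{-5 + W} - 2} = 2 + \frac{1}{-2 + \sqrt{-5 + W}}$)
$C{\left(g \right)} = \frac{2}{-4 + g^{3}}$ ($C{\left(g \right)} = \frac{2}{-4 + g g^{2}} = \frac{2}{-4 + g^{3}}$)
$c = \frac{3}{53}$ ($c = - 6 \left(0 + \frac{2}{-4 + 6^{3}} \left(-1\right)\right) = - 6 \left(0 + \frac{2}{-4 + 216} \left(-1\right)\right) = - 6 \left(0 + \frac{2}{212} \left(-1\right)\right) = - 6 \left(0 + 2 \cdot \frac{1}{212} \left(-1\right)\right) = - 6 \left(0 + \frac{1}{106} \left(-1\right)\right) = - 6 \left(0 - \frac{1}{106}\right) = \left(-6\right) \left(- \frac{1}{106}\right) = \frac{3}{53} \approx 0.056604$)
$22 c k{\left(5 \right)} = 22 \cdot \frac{3}{53} \frac{-3 + 2 \sqrt{-5 + 5}}{-2 + \sqrt{-5 + 5}} = \frac{66 \frac{-3 + 2 \sqrt{0}}{-2 + \sqrt{0}}}{53} = \frac{66 \frac{-3 + 2 \cdot 0}{-2 + 0}}{53} = \frac{66 \frac{-3 + 0}{-2}}{53} = \frac{66 \left(\left(- \frac{1}{2}\right) \left(-3\right)\right)}{53} = \frac{66}{53} \cdot \frac{3}{2} = \frac{99}{53}$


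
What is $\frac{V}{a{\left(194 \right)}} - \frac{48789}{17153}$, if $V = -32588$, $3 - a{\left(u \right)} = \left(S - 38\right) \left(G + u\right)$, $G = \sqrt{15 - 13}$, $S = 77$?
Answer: $\frac{479016170443}{327027245277} - \frac{423644 \sqrt{2}}{19065309} \approx 1.4333$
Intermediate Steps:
$G = \sqrt{2} \approx 1.4142$
$a{\left(u \right)} = 3 - 39 u - 39 \sqrt{2}$ ($a{\left(u \right)} = 3 - \left(77 - 38\right) \left(\sqrt{2} + u\right) = 3 - 39 \left(u + \sqrt{2}\right) = 3 - \left(39 u + 39 \sqrt{2}\right) = 3 - 39 u - 39 \sqrt{2}$)
$\frac{V}{a{\left(194 \right)}} - \frac{48789}{17153} = - \frac{32588}{3 - 7566 - 39 \sqrt{2}} - \frac{48789}{17153} = - \frac{32588}{-7563 - 39 \sqrt{2}} - \frac{48789}{17153} = - \frac{48789}{17153} - \frac{32588}{-7563 - 39 \sqrt{2}}$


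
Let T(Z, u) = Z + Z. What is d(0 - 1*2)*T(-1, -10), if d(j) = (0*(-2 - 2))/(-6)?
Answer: 0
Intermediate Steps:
T(Z, u) = 2*Z
d(j) = 0 (d(j) = (0*(-4))*(-⅙) = 0*(-⅙) = 0)
d(0 - 1*2)*T(-1, -10) = 0*(2*(-1)) = 0*(-2) = 0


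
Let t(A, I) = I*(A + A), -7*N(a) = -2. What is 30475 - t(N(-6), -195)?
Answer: 214105/7 ≈ 30586.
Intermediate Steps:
N(a) = 2/7 (N(a) = -1/7*(-2) = 2/7)
t(A, I) = 2*A*I (t(A, I) = I*(2*A) = 2*A*I)
30475 - t(N(-6), -195) = 30475 - 2*2*(-195)/7 = 30475 - 1*(-780/7) = 30475 + 780/7 = 214105/7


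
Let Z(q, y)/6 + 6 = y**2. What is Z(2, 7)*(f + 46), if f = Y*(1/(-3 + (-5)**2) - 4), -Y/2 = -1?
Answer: 108102/11 ≈ 9827.5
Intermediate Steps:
Z(q, y) = -36 + 6*y**2
Y = 2 (Y = -2*(-1) = 2)
f = -87/11 (f = 2*(1/(-3 + (-5)**2) - 4) = 2*(1/(-3 + 25) - 4) = 2*(1/22 - 4) = 2*(-87/22) = -87/11 ≈ -7.9091)
Z(2, 7)*(f + 46) = (-36 + 6*7**2)*(-87/11 + 46) = (-36 + 6*49)*(419/11) = (-36 + 294)*(419/11) = 258*(419/11) = 108102/11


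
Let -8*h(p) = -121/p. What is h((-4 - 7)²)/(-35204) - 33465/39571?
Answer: -9424854451/11144459872 ≈ -0.84570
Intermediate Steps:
h(p) = 121/(8*p) (h(p) = -(-121)/(8*p) = 121/(8*p))
h((-4 - 7)²)/(-35204) - 33465/39571 = (121/(8*((-4 - 7)²)))/(-35204) - 33465/39571 = (121/(8*((-11)²)))*(-1/35204) - 33465*1/39571 = ((121/8)/121)*(-1/35204) - 33465/39571 = ((121/8)*(1/121))*(-1/35204) - 33465/39571 = (⅛)*(-1/35204) - 33465/39571 = -1/281632 - 33465/39571 = -9424854451/11144459872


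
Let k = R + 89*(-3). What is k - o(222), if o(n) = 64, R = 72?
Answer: -259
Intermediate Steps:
k = -195 (k = 72 + 89*(-3) = 72 - 267 = -195)
k - o(222) = -195 - 1*64 = -195 - 64 = -259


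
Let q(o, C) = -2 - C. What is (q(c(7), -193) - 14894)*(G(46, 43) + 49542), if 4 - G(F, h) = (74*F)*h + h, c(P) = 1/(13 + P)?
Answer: 1424264907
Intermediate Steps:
G(F, h) = 4 - h - 74*F*h (G(F, h) = 4 - ((74*F)*h + h) = 4 - (74*F*h + h) = 4 - (h + 74*F*h) = 4 + (-h - 74*F*h) = 4 - h - 74*F*h)
(q(c(7), -193) - 14894)*(G(46, 43) + 49542) = ((-2 - 1*(-193)) - 14894)*((4 - 1*43 - 74*46*43) + 49542) = ((-2 + 193) - 14894)*((4 - 43 - 146372) + 49542) = (191 - 14894)*(-146411 + 49542) = -14703*(-96869) = 1424264907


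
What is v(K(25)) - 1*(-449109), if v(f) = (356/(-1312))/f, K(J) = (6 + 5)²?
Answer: 17824237903/39688 ≈ 4.4911e+5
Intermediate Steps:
K(J) = 121 (K(J) = 11² = 121)
v(f) = -89/(328*f) (v(f) = (356*(-1/1312))/f = -89/(328*f))
v(K(25)) - 1*(-449109) = -89/328/121 - 1*(-449109) = -89/328*1/121 + 449109 = -89/39688 + 449109 = 17824237903/39688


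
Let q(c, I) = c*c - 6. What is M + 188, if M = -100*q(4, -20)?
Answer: -812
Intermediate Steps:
q(c, I) = -6 + c**2 (q(c, I) = c**2 - 6 = -6 + c**2)
M = -1000 (M = -100*(-6 + 4**2) = -100*(-6 + 16) = -100*10 = -1000)
M + 188 = -1000 + 188 = -812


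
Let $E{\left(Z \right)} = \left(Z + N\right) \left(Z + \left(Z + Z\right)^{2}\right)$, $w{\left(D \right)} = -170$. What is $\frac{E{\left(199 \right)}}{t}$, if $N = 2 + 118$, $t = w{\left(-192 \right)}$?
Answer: $- \frac{50594357}{170} \approx -2.9761 \cdot 10^{5}$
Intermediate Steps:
$t = -170$
$N = 120$
$E{\left(Z \right)} = \left(120 + Z\right) \left(Z + 4 Z^{2}\right)$ ($E{\left(Z \right)} = \left(Z + 120\right) \left(Z + \left(Z + Z\right)^{2}\right) = \left(120 + Z\right) \left(Z + \left(2 Z\right)^{2}\right) = \left(120 + Z\right) \left(Z + 4 Z^{2}\right)$)
$\frac{E{\left(199 \right)}}{t} = \frac{199 \left(120 + 4 \cdot 199^{2} + 481 \cdot 199\right)}{-170} = 199 \left(120 + 4 \cdot 39601 + 95719\right) \left(- \frac{1}{170}\right) = 199 \left(120 + 158404 + 95719\right) \left(- \frac{1}{170}\right) = 199 \cdot 254243 \left(- \frac{1}{170}\right) = 50594357 \left(- \frac{1}{170}\right) = - \frac{50594357}{170}$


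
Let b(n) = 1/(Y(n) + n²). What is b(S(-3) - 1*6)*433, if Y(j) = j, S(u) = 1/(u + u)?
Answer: 15588/1147 ≈ 13.590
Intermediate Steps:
S(u) = 1/(2*u)
b(n) = 1/(n + n²)
b(S(-3) - 1*6)*433 = (1/(((½)/(-3) - 1*6)*(1 + ((½)/(-3) - 1*6))))*433 = (1/(((½)*(-⅓) - 6)*(1 + ((½)*(-⅓) - 6))))*433 = (1/((-⅙ - 6)*(1 + (-⅙ - 6))))*433 = (1/((-37/6)*(1 - 37/6)))*433 = -6/(37*(-31/6))*433 = -6/37*(-6/31)*433 = (36/1147)*433 = 15588/1147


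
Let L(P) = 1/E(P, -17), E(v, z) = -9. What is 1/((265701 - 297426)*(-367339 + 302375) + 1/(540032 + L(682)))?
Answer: 4860287/10016968396092309 ≈ 4.8521e-10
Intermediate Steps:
L(P) = -⅑ (L(P) = 1/(-9) = -⅑)
1/((265701 - 297426)*(-367339 + 302375) + 1/(540032 + L(682))) = 1/((265701 - 297426)*(-367339 + 302375) + 1/(540032 - ⅑)) = 1/(-31725*(-64964) + 1/(4860287/9)) = 1/(2060982900 + 9/4860287) = 1/(10016968396092309/4860287) = 4860287/10016968396092309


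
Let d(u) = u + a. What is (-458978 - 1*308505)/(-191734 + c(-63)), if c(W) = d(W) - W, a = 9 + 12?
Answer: 767483/191713 ≈ 4.0033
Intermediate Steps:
a = 21
d(u) = 21 + u (d(u) = u + 21 = 21 + u)
c(W) = 21 (c(W) = (21 + W) - W = 21)
(-458978 - 1*308505)/(-191734 + c(-63)) = (-458978 - 1*308505)/(-191734 + 21) = (-458978 - 308505)/(-191713) = -767483*(-1/191713) = 767483/191713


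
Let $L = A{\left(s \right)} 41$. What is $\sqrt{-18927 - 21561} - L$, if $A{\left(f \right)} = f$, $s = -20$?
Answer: $820 + 2 i \sqrt{10122} \approx 820.0 + 201.22 i$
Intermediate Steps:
$L = -820$ ($L = \left(-20\right) 41 = -820$)
$\sqrt{-18927 - 21561} - L = \sqrt{-18927 - 21561} - -820 = \sqrt{-40488} + 820 = 2 i \sqrt{10122} + 820 = 820 + 2 i \sqrt{10122}$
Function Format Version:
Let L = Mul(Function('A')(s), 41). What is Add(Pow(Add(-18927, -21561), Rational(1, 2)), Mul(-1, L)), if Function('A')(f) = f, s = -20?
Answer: Add(820, Mul(2, I, Pow(10122, Rational(1, 2)))) ≈ Add(820.00, Mul(201.22, I))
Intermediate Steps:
L = -820 (L = Mul(-20, 41) = -820)
Add(Pow(Add(-18927, -21561), Rational(1, 2)), Mul(-1, L)) = Add(Pow(Add(-18927, -21561), Rational(1, 2)), Mul(-1, -820)) = Add(Pow(-40488, Rational(1, 2)), 820) = Add(Mul(2, I, Pow(10122, Rational(1, 2))), 820) = Add(820, Mul(2, I, Pow(10122, Rational(1, 2))))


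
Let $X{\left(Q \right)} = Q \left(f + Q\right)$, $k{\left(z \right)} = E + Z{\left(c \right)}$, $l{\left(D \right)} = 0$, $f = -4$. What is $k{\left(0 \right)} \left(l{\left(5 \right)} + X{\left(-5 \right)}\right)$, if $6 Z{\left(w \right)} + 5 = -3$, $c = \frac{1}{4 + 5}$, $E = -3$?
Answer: $-195$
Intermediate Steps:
$c = \frac{1}{9} \approx 0.11111$
$Z{\left(w \right)} = - \frac{4}{3}$ ($Z{\left(w \right)} = - \frac{5}{6} + \frac{1}{6} \left(-3\right) = - \frac{5}{6} - \frac{1}{2} = - \frac{4}{3}$)
$k{\left(z \right)} = - \frac{13}{3}$ ($k{\left(z \right)} = -3 - \frac{4}{3} = - \frac{13}{3}$)
$X{\left(Q \right)} = Q \left(-4 + Q\right)$
$k{\left(0 \right)} \left(l{\left(5 \right)} + X{\left(-5 \right)}\right) = - \frac{13 \left(0 - 5 \left(-4 - 5\right)\right)}{3} = - \frac{13 \left(0 - -45\right)}{3} = - \frac{13 \left(0 + 45\right)}{3} = \left(- \frac{13}{3}\right) 45 = -195$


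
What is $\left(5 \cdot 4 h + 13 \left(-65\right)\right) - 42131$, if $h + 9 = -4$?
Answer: $-43236$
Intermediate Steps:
$h = -13$ ($h = -9 - 4 = -13$)
$\left(5 \cdot 4 h + 13 \left(-65\right)\right) - 42131 = \left(5 \cdot 4 \left(-13\right) + 13 \left(-65\right)\right) - 42131 = \left(20 \left(-13\right) - 845\right) - 42131 = \left(-260 - 845\right) - 42131 = -1105 - 42131 = -43236$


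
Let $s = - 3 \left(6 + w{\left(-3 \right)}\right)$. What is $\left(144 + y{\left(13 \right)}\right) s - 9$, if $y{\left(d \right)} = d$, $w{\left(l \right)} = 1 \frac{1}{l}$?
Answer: $-2678$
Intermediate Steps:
$w{\left(l \right)} = \frac{1}{l}$
$s = -17$ ($s = - 3 \left(6 + \frac{1}{-3}\right) = - 3 \left(6 - \frac{1}{3}\right) = \left(-3\right) \frac{17}{3} = -17$)
$\left(144 + y{\left(13 \right)}\right) s - 9 = \left(144 + 13\right) \left(-17\right) - 9 = 157 \left(-17\right) - 9 = -2669 - 9 = -2678$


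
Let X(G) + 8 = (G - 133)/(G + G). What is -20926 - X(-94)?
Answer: -3932811/188 ≈ -20919.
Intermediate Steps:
X(G) = -8 + (-133 + G)/(2*G) (X(G) = -8 + (G - 133)/(G + G) = -8 + (-133 + G)/((2*G)) = -8 + (-133 + G)*(1/(2*G)) = -8 + (-133 + G)/(2*G))
-20926 - X(-94) = -20926 - (-133 - 15*(-94))/(2*(-94)) = -20926 - (-1)*(-133 + 1410)/(2*94) = -20926 - (-1)*1277/(2*94) = -20926 - 1*(-1277/188) = -20926 + 1277/188 = -3932811/188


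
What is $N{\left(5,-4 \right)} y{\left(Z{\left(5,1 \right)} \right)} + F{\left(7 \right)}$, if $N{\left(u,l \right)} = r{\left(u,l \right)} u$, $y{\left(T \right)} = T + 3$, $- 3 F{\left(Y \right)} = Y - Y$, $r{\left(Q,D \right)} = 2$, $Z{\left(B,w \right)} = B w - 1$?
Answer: $70$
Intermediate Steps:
$Z{\left(B,w \right)} = -1 + B w$
$F{\left(Y \right)} = 0$ ($F{\left(Y \right)} = - \frac{Y - Y}{3} = \left(- \frac{1}{3}\right) 0 = 0$)
$y{\left(T \right)} = 3 + T$
$N{\left(u,l \right)} = 2 u$
$N{\left(5,-4 \right)} y{\left(Z{\left(5,1 \right)} \right)} + F{\left(7 \right)} = 2 \cdot 5 \left(3 + \left(-1 + 5 \cdot 1\right)\right) + 0 = 10 \left(3 + \left(-1 + 5\right)\right) + 0 = 10 \left(3 + 4\right) + 0 = 10 \cdot 7 + 0 = 70 + 0 = 70$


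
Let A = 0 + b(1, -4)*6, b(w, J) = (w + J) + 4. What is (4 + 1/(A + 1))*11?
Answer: 319/7 ≈ 45.571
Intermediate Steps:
b(w, J) = 4 + J + w (b(w, J) = (J + w) + 4 = 4 + J + w)
A = 6 (A = 0 + (4 - 4 + 1)*6 = 0 + 1*6 = 0 + 6 = 6)
(4 + 1/(A + 1))*11 = (4 + 1/(6 + 1))*11 = (4 + 1/7)*11 = (29/7)*11 = 319/7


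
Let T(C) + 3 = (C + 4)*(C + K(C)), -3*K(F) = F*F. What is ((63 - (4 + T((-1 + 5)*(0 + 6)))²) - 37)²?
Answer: 489214019221489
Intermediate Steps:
K(F) = -F²/3 (K(F) = -F*F/3 = -F²/3)
T(C) = -3 + (4 + C)*(C - C²/3) (T(C) = -3 + (C + 4)*(C - C²/3) = -3 + (4 + C)*(C - C²/3))
((63 - (4 + T((-1 + 5)*(0 + 6)))²) - 37)² = ((63 - (4 + (-3 + 4*((-1 + 5)*(0 + 6)) - (0 + 6)²*(-1 + 5)²/3 - (0 + 6)³*(-1 + 5)³/3))²) - 37)² = ((63 - (4 + (-3 + 4*(4*6) - (4*6)²/3 - (4*6)³/3))²) - 37)² = ((63 - (4 + (-3 + 4*24 - ⅓*24² - ⅓*24³))²) - 37)² = ((63 - (4 + (-3 + 96 - ⅓*576 - ⅓*13824))²) - 37)² = ((63 - (4 + (-3 + 96 - 192 - 4608))²) - 37)² = ((63 - (4 - 4707)²) - 37)² = ((63 - 1*(-4703)²) - 37)² = ((63 - 1*22118209) - 37)² = ((63 - 22118209) - 37)² = (-22118146 - 37)² = (-22118183)² = 489214019221489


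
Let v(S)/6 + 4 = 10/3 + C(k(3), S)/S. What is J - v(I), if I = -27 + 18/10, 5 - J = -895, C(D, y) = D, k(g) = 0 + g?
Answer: 6333/7 ≈ 904.71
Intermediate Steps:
k(g) = g
J = 900 (J = 5 - 1*(-895) = 5 + 895 = 900)
I = -126/5 (I = -27 + 18*(⅒) = -27 + 9/5 = -126/5 ≈ -25.200)
v(S) = -4 + 18/S (v(S) = -24 + 6*(10/3 + 3/S) = -24 + (20 + 18/S) = -4 + 18/S)
J - v(I) = 900 - (-4 + 18/(-126/5)) = 900 - (-4 + 18*(-5/126)) = 900 - (-4 - 5/7) = 900 - 1*(-33/7) = 900 + 33/7 = 6333/7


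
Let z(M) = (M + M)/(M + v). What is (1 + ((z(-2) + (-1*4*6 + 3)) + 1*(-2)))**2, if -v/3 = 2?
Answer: 1849/4 ≈ 462.25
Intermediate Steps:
v = -6 (v = -3*2 = -6)
z(M) = 2*M/(-6 + M) (z(M) = (M + M)/(M - 6) = (2*M)/(-6 + M) = 2*M/(-6 + M))
(1 + ((z(-2) + (-1*4*6 + 3)) + 1*(-2)))**2 = (1 + ((2*(-2)/(-6 - 2) + (-1*4*6 + 3)) + 1*(-2)))**2 = (1 + ((2*(-2)/(-8) + (-4*6 + 3)) - 2))**2 = (1 + ((2*(-2)*(-1/8) + (-24 + 3)) - 2))**2 = (1 + ((1/2 - 21) - 2))**2 = (1 + (-41/2 - 2))**2 = (1 - 45/2)**2 = (-43/2)**2 = 1849/4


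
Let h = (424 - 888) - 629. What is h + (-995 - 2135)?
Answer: -4223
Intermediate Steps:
h = -1093 (h = -464 - 629 = -1093)
h + (-995 - 2135) = -1093 + (-995 - 2135) = -1093 - 3130 = -4223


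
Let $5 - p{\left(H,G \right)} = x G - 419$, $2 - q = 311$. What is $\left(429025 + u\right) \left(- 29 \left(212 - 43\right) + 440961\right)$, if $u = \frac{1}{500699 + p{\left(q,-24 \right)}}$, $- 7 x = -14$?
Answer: $\frac{93759392181632560}{501171} \approx 1.8708 \cdot 10^{11}$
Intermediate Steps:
$x = 2$ ($x = \left(- \frac{1}{7}\right) \left(-14\right) = 2$)
$q = -309$ ($q = 2 - 311 = -309$)
$p{\left(H,G \right)} = 424 - 2 G$ ($p{\left(H,G \right)} = 5 - \left(2 G - 419\right) = 5 - \left(-419 + 2 G\right) = 424 - 2 G$)
$u = \frac{1}{501171}$ ($u = \frac{1}{500699 + \left(424 - -48\right)} = \frac{1}{500699 + \left(424 + 48\right)} = \frac{1}{500699 + 472} = \frac{1}{501171} \approx 1.9953 \cdot 10^{-6}$)
$\left(429025 + u\right) \left(- 29 \left(212 - 43\right) + 440961\right) = \left(429025 + \frac{1}{501171}\right) \left(- 29 \left(212 - 43\right) + 440961\right) = \frac{215014888276 \left(\left(-29\right) 169 + 440961\right)}{501171} = \frac{215014888276 \left(-4901 + 440961\right)}{501171} = \frac{215014888276}{501171} \cdot 436060 = \frac{93759392181632560}{501171}$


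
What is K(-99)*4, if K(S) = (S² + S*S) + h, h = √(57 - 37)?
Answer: 78408 + 8*√5 ≈ 78426.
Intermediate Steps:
h = 2*√5 (h = √20 = 2*√5 ≈ 4.4721)
K(S) = 2*√5 + 2*S² (K(S) = (S² + S*S) + 2*√5 = (S² + S²) + 2*√5 = 2*S² + 2*√5 = 2*√5 + 2*S²)
K(-99)*4 = (2*√5 + 2*(-99)²)*4 = (2*√5 + 2*9801)*4 = (2*√5 + 19602)*4 = (19602 + 2*√5)*4 = 78408 + 8*√5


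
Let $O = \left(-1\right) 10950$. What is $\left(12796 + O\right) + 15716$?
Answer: $17562$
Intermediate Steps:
$O = -10950$
$\left(12796 + O\right) + 15716 = \left(12796 - 10950\right) + 15716 = 1846 + 15716 = 17562$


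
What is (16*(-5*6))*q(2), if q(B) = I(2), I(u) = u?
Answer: -960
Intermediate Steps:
q(B) = 2
(16*(-5*6))*q(2) = (16*(-5*6))*2 = (16*(-30))*2 = -480*2 = -960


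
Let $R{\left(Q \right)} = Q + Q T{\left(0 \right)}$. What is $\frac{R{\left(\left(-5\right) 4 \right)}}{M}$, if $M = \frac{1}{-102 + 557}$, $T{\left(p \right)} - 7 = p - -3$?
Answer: $-100100$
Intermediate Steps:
$T{\left(p \right)} = 10 + p$ ($T{\left(p \right)} = 7 + \left(p - -3\right) = 7 + \left(p + 3\right) = 7 + \left(3 + p\right) = 10 + p$)
$M = \frac{1}{455} \approx 0.0021978$
$R{\left(Q \right)} = 11 Q$ ($R{\left(Q \right)} = Q + Q \left(10 + 0\right) = Q + Q 10 = Q + 10 Q = 11 Q$)
$\frac{R{\left(\left(-5\right) 4 \right)}}{M} = 11 \left(\left(-5\right) 4\right) \frac{1}{\frac{1}{455}} = 11 \left(-20\right) 455 = \left(-220\right) 455 = -100100$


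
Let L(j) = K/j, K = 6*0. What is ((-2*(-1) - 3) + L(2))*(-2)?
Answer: 2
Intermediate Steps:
K = 0
L(j) = 0 (L(j) = 0/j = 0)
((-2*(-1) - 3) + L(2))*(-2) = ((-2*(-1) - 3) + 0)*(-2) = ((2 - 3) + 0)*(-2) = (-1 + 0)*(-2) = -1*(-2) = 2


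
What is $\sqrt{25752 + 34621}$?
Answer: $\sqrt{60373} \approx 245.71$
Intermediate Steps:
$\sqrt{25752 + 34621} = \sqrt{60373}$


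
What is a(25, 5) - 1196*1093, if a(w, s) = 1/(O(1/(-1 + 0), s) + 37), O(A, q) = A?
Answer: -47060207/36 ≈ -1.3072e+6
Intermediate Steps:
a(w, s) = 1/36 (a(w, s) = 1/(1/(-1 + 0) + 37) = 1/(1/(-1) + 37) = 1/(-1 + 37) = 1/36)
a(25, 5) - 1196*1093 = 1/36 - 1196*1093 = 1/36 - 1307228 = -47060207/36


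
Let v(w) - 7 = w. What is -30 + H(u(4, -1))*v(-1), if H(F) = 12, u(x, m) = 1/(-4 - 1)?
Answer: 42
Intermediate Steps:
v(w) = 7 + w
u(x, m) = -⅕ (u(x, m) = 1/(-5) = -⅕)
-30 + H(u(4, -1))*v(-1) = -30 + 12*(7 - 1) = -30 + 12*6 = -30 + 72 = 42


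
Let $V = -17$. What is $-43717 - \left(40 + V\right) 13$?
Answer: $-44016$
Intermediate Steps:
$-43717 - \left(40 + V\right) 13 = -43717 - \left(40 - 17\right) 13 = -43717 - 23 \cdot 13 = -43717 - 299 = -44016$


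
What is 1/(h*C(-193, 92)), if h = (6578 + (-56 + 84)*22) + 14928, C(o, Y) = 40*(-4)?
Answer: -1/3539520 ≈ -2.8252e-7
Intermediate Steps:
C(o, Y) = -160
h = 22122 (h = (6578 + 28*22) + 14928 = (6578 + 616) + 14928 = 7194 + 14928 = 22122)
1/(h*C(-193, 92)) = 1/(22122*(-160)) = (1/22122)*(-1/160) = -1/3539520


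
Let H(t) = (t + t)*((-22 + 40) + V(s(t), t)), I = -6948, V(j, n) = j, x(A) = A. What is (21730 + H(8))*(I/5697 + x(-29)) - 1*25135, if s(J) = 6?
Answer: -438929161/633 ≈ -6.9341e+5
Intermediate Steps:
H(t) = 48*t (H(t) = (t + t)*((-22 + 40) + 6) = (2*t)*(18 + 6) = (2*t)*24 = 48*t)
(21730 + H(8))*(I/5697 + x(-29)) - 1*25135 = (21730 + 48*8)*(-6948/5697 - 29) - 1*25135 = (21730 + 384)*(-6948*1/5697 - 29) - 25135 = 22114*(-772/633 - 29) - 25135 = 22114*(-19129/633) - 25135 = -423018706/633 - 25135 = -438929161/633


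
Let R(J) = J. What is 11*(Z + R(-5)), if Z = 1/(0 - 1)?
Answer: -66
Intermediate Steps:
Z = -1 (Z = 1/(-1) = -1)
11*(Z + R(-5)) = 11*(-1 - 5) = 11*(-6) = -66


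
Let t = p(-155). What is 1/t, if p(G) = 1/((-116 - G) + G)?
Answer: -116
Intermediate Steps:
p(G) = -1/116 (p(G) = 1/(-116) = -1/116)
t = -1/116 ≈ -0.0086207
1/t = 1/(-1/116) = -116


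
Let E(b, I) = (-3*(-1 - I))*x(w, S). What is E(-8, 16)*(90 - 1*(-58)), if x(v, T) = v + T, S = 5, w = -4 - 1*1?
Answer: 0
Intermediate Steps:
w = -5 (w = -4 - 1 = -5)
x(v, T) = T + v
E(b, I) = 0 (E(b, I) = (-3*(-1 - I))*(5 - 5) = (3 + 3*I)*0 = 0)
E(-8, 16)*(90 - 1*(-58)) = 0*(90 - 1*(-58)) = 0*(90 + 58) = 0*148 = 0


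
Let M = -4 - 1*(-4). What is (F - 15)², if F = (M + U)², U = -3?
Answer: 36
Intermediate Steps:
M = 0 (M = -4 + 4 = 0)
F = 9 (F = (0 - 3)² = (-3)² = 9)
(F - 15)² = (9 - 15)² = (-6)² = 36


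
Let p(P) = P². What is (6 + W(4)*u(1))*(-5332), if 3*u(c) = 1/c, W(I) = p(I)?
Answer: -181288/3 ≈ -60429.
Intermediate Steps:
W(I) = I²
u(c) = 1/(3*c) (u(c) = (1/c)/3 = 1/(3*c))
(6 + W(4)*u(1))*(-5332) = (6 + 4²*((⅓)/1))*(-5332) = (6 + 16*((⅓)*1))*(-5332) = (6 + 16*(⅓))*(-5332) = (6 + 16/3)*(-5332) = (34/3)*(-5332) = -181288/3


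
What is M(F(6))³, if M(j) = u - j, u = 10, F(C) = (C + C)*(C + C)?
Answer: -2406104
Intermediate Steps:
F(C) = 4*C² (F(C) = (2*C)*(2*C) = 4*C²)
M(j) = 10 - j
M(F(6))³ = (10 - 4*6²)³ = (10 - 4*36)³ = (10 - 1*144)³ = (10 - 144)³ = (-134)³ = -2406104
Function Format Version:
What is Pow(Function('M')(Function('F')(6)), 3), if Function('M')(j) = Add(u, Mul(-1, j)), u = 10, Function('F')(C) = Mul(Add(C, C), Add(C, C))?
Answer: -2406104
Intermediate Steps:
Function('F')(C) = Mul(4, Pow(C, 2)) (Function('F')(C) = Mul(Mul(2, C), Mul(2, C)) = Mul(4, Pow(C, 2)))
Function('M')(j) = Add(10, Mul(-1, j))
Pow(Function('M')(Function('F')(6)), 3) = Pow(Add(10, Mul(-1, Mul(4, Pow(6, 2)))), 3) = Pow(Add(10, Mul(-1, Mul(4, 36))), 3) = Pow(Add(10, Mul(-1, 144)), 3) = Pow(Add(10, -144), 3) = Pow(-134, 3) = -2406104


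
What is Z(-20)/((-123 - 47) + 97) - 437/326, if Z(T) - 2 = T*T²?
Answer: 2575447/23798 ≈ 108.22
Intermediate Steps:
Z(T) = 2 + T³ (Z(T) = 2 + T*T² = 2 + T³)
Z(-20)/((-123 - 47) + 97) - 437/326 = (2 + (-20)³)/((-123 - 47) + 97) - 437/326 = (2 - 8000)/(-170 + 97) - 437*1/326 = -7998/(-73) - 437/326 = -7998*(-1/73) - 437/326 = 7998/73 - 437/326 = 2575447/23798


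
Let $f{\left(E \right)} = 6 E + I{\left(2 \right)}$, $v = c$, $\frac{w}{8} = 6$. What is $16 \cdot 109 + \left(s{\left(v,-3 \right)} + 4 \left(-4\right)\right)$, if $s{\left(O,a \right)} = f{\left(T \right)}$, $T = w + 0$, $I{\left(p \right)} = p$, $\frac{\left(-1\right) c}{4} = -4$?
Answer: $2018$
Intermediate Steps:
$w = 48$ ($w = 8 \cdot 6 = 48$)
$c = 16$ ($c = \left(-4\right) \left(-4\right) = 16$)
$v = 16$
$T = 48$ ($T = 48 + 0 = 48$)
$f{\left(E \right)} = 2 + 6 E$ ($f{\left(E \right)} = 6 E + 2 = 2 + 6 E$)
$s{\left(O,a \right)} = 290$ ($s{\left(O,a \right)} = 2 + 6 \cdot 48 = 2 + 288 = 290$)
$16 \cdot 109 + \left(s{\left(v,-3 \right)} + 4 \left(-4\right)\right) = 16 \cdot 109 + \left(290 + 4 \left(-4\right)\right) = 1744 + \left(290 - 16\right) = 1744 + 274 = 2018$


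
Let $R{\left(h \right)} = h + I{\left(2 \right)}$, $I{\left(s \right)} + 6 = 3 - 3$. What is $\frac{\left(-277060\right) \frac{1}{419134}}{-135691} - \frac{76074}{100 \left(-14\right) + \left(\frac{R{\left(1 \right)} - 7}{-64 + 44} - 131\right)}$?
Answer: $\frac{5408168857268225}{108797497279322} \approx 49.709$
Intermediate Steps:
$I{\left(s \right)} = -6$ ($I{\left(s \right)} = -6 + \left(3 - 3\right) = -6 + 0 = -6$)
$R{\left(h \right)} = -6 + h$ ($R{\left(h \right)} = h - 6 = -6 + h$)
$\frac{\left(-277060\right) \frac{1}{419134}}{-135691} - \frac{76074}{100 \left(-14\right) + \left(\frac{R{\left(1 \right)} - 7}{-64 + 44} - 131\right)} = \frac{\left(-277060\right) \frac{1}{419134}}{-135691} - \frac{76074}{100 \left(-14\right) - \left(131 - \frac{\left(-6 + 1\right) - 7}{-64 + 44}\right)} = \left(-277060\right) \frac{1}{419134} \left(- \frac{1}{135691}\right) - \frac{76074}{-1400 - \left(131 - \frac{-5 - 7}{-20}\right)} = \left(- \frac{138530}{209567}\right) \left(- \frac{1}{135691}\right) - \frac{76074}{-1400 - \frac{652}{5}} = \frac{138530}{28436355797} - \frac{76074}{-1400 + \left(\frac{3}{5} - 131\right)} = \frac{138530}{28436355797} - \frac{76074}{-1400 - \frac{652}{5}} = \frac{138530}{28436355797} - \frac{76074}{- \frac{7652}{5}} = \frac{138530}{28436355797} - - \frac{190185}{3826} = \frac{138530}{28436355797} + \frac{190185}{3826} = \frac{5408168857268225}{108797497279322}$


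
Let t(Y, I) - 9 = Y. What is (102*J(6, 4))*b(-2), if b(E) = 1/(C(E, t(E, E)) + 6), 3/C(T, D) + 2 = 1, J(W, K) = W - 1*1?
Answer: 170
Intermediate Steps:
J(W, K) = -1 + W (J(W, K) = W - 1 = -1 + W)
t(Y, I) = 9 + Y
C(T, D) = -3 (C(T, D) = 3/(-2 + 1) = 3/(-1) = 3*(-1) = -3)
b(E) = ⅓ (b(E) = 1/(-3 + 6) = 1/3 = ⅓)
(102*J(6, 4))*b(-2) = (102*(-1 + 6))*(⅓) = (102*5)*(⅓) = 510*(⅓) = 170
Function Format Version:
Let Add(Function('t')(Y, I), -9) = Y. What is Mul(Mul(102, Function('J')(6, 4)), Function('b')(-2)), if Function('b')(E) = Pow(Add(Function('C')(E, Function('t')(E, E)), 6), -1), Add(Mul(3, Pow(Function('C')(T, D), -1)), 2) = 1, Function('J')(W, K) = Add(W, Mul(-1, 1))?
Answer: 170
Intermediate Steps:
Function('J')(W, K) = Add(-1, W) (Function('J')(W, K) = Add(W, -1) = Add(-1, W))
Function('t')(Y, I) = Add(9, Y)
Function('C')(T, D) = -3 (Function('C')(T, D) = Mul(3, Pow(Add(-2, 1), -1)) = Mul(3, Pow(-1, -1)) = Mul(3, -1) = -3)
Function('b')(E) = Rational(1, 3) (Function('b')(E) = Pow(Add(-3, 6), -1) = Pow(3, -1) = Rational(1, 3))
Mul(Mul(102, Function('J')(6, 4)), Function('b')(-2)) = Mul(Mul(102, Add(-1, 6)), Rational(1, 3)) = Mul(Mul(102, 5), Rational(1, 3)) = Mul(510, Rational(1, 3)) = 170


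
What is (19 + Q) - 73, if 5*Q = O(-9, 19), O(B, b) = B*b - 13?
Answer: -454/5 ≈ -90.800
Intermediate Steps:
O(B, b) = -13 + B*b
Q = -184/5 (Q = (-13 - 9*19)/5 = (-13 - 171)/5 = (1/5)*(-184) = -184/5 ≈ -36.800)
(19 + Q) - 73 = (19 - 184/5) - 73 = -89/5 - 73 = -454/5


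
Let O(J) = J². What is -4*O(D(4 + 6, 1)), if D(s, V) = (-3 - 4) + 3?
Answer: -64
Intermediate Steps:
D(s, V) = -4 (D(s, V) = -7 + 3 = -4)
-4*O(D(4 + 6, 1)) = -4*(-4)² = -4*16 = -64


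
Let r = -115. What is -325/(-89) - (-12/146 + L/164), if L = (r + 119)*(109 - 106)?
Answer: 975128/266377 ≈ 3.6607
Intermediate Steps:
L = 12 (L = (-115 + 119)*(109 - 106) = 4*3 = 12)
-325/(-89) - (-12/146 + L/164) = -325/(-89) - (-12/146 + 12/164) = -325*(-1/89) - (-12*1/146 + 12*(1/164)) = 325/89 - (-6/73 + 3/41) = 325/89 - 1*(-27/2993) = 325/89 + 27/2993 = 975128/266377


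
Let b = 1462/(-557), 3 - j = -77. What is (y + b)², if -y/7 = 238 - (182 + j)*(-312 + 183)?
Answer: 17611367081646276/310249 ≈ 5.6765e+10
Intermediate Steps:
j = 80 (j = 3 - 1*(-77) = 3 + 77 = 80)
b = -1462/557 (b = 1462*(-1/557) = -1462/557 ≈ -2.6248)
y = -238252 (y = -7*(238 - (182 + 80)*(-312 + 183)) = -7*(238 - 262*(-129)) = -7*(238 - 1*(-33798)) = -7*(238 + 33798) = -7*34036 = -238252)
(y + b)² = (-238252 - 1462/557)² = (-132707826/557)² = 17611367081646276/310249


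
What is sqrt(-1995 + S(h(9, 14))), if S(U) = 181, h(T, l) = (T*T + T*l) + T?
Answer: I*sqrt(1814) ≈ 42.591*I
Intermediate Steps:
h(T, l) = T + T**2 + T*l (h(T, l) = (T**2 + T*l) + T = T + T**2 + T*l)
sqrt(-1995 + S(h(9, 14))) = sqrt(-1995 + 181) = sqrt(-1814) = I*sqrt(1814)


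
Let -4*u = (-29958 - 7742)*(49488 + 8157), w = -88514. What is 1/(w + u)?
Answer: 1/543215611 ≈ 1.8409e-9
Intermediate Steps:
u = 543304125 (u = -(-29958 - 7742)*(49488 + 8157)/4 = -(-9425)*57645 = -¼*(-2173216500) = 543304125)
1/(w + u) = 1/(-88514 + 543304125) = 1/543215611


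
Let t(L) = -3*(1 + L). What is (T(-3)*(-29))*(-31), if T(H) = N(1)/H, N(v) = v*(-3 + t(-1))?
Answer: 899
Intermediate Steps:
t(L) = -3 - 3*L
N(v) = -3*v (N(v) = v*(-3 + (-3 - 3*(-1))) = v*(-3 + (-3 + 3)) = v*(-3 + 0) = v*(-3) = -3*v)
T(H) = -3/H (T(H) = (-3*1)/H = -3/H)
(T(-3)*(-29))*(-31) = (-3/(-3)*(-29))*(-31) = (-3*(-⅓)*(-29))*(-31) = (1*(-29))*(-31) = -29*(-31) = 899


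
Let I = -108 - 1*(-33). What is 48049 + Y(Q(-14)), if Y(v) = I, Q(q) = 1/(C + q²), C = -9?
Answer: 47974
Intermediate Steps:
Q(q) = 1/(-9 + q²)
I = -75 (I = -108 + 33 = -75)
Y(v) = -75
48049 + Y(Q(-14)) = 48049 - 75 = 47974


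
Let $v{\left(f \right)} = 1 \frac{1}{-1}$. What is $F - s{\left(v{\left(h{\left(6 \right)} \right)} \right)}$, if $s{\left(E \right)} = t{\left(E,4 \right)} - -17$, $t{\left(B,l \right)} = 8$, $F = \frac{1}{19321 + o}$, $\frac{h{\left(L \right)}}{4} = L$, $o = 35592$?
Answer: $- \frac{1372824}{54913} \approx -25.0$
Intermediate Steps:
$h{\left(L \right)} = 4 L$
$F = \frac{1}{54913}$ ($F = \frac{1}{19321 + 35592} = \frac{1}{54913} \approx 1.8211 \cdot 10^{-5}$)
$v{\left(f \right)} = -1$ ($v{\left(f \right)} = 1 \left(-1\right) = -1$)
$s{\left(E \right)} = 25$ ($s{\left(E \right)} = 8 - -17 = 8 + 17 = 25$)
$F - s{\left(v{\left(h{\left(6 \right)} \right)} \right)} = \frac{1}{54913} - 25 = - \frac{1372824}{54913}$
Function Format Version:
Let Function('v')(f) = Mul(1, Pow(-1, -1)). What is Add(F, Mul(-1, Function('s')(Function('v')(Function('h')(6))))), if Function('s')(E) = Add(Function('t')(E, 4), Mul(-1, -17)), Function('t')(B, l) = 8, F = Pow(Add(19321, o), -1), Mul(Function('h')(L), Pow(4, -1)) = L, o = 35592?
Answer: Rational(-1372824, 54913) ≈ -25.000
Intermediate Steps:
Function('h')(L) = Mul(4, L)
F = Rational(1, 54913) (F = Pow(Add(19321, 35592), -1) = Pow(54913, -1) = Rational(1, 54913) ≈ 1.8211e-5)
Function('v')(f) = -1 (Function('v')(f) = Mul(1, -1) = -1)
Function('s')(E) = 25 (Function('s')(E) = Add(8, Mul(-1, -17)) = Add(8, 17) = 25)
Add(F, Mul(-1, Function('s')(Function('v')(Function('h')(6))))) = Add(Rational(1, 54913), Mul(-1, 25)) = Add(Rational(1, 54913), -25) = Rational(-1372824, 54913)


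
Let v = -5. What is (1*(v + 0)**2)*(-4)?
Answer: -100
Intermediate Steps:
(1*(v + 0)**2)*(-4) = (1*(-5 + 0)**2)*(-4) = (1*(-5)**2)*(-4) = (1*25)*(-4) = 25*(-4) = -100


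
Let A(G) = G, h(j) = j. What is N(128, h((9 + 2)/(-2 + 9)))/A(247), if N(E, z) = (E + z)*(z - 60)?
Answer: -370963/12103 ≈ -30.651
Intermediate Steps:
N(E, z) = (-60 + z)*(E + z) (N(E, z) = (E + z)*(-60 + z) = (-60 + z)*(E + z))
N(128, h((9 + 2)/(-2 + 9)))/A(247) = (((9 + 2)/(-2 + 9))**2 - 60*128 - 60*(9 + 2)/(-2 + 9) + 128*((9 + 2)/(-2 + 9)))/247 = ((11/7)**2 - 7680 - 660/7 + 128*(11/7))*(1/247) = ((11*(1/7))**2 - 7680 - 660/7 + 128*(11*(1/7)))*(1/247) = ((11/7)**2 - 7680 - 60*11/7 + 128*(11/7))*(1/247) = (121/49 - 7680 - 660/7 + 1408/7)*(1/247) = -370963/49*1/247 = -370963/12103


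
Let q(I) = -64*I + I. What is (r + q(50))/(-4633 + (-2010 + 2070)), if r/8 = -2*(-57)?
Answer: 2238/4573 ≈ 0.48939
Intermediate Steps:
q(I) = -63*I
r = 912 (r = 8*(-2*(-57)) = 8*114 = 912)
(r + q(50))/(-4633 + (-2010 + 2070)) = (912 - 63*50)/(-4633 + (-2010 + 2070)) = (912 - 3150)/(-4633 + 60) = -2238/(-4573) = -2238*(-1/4573) = 2238/4573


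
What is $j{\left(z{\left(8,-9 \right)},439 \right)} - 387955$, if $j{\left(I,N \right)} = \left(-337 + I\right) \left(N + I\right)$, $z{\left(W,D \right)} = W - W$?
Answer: $-535898$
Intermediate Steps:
$z{\left(W,D \right)} = 0$
$j{\left(I,N \right)} = \left(-337 + I\right) \left(I + N\right)$
$j{\left(z{\left(8,-9 \right)},439 \right)} - 387955 = \left(0^{2} - 0 - 147943 + 0 \cdot 439\right) - 387955 = \left(0 + 0 - 147943 + 0\right) - 387955 = -147943 - 387955 = -535898$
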